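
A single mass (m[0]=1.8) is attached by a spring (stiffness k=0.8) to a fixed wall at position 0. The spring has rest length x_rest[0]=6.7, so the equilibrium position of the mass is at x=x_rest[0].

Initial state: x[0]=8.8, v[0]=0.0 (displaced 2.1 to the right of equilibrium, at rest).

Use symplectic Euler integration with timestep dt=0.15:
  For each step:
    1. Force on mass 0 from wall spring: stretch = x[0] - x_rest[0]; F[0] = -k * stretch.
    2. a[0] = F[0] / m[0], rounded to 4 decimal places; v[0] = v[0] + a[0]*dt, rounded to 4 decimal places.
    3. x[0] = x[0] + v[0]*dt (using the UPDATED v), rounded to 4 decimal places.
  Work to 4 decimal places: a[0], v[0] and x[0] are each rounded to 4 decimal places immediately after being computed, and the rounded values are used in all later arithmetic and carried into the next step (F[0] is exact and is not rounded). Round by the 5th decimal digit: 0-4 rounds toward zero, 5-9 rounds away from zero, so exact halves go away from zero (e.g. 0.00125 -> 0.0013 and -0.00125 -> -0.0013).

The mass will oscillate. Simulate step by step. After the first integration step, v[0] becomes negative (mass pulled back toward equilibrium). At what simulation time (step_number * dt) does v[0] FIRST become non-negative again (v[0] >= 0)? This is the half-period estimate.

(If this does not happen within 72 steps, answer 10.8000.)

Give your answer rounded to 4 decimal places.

Step 0: x=[8.8000] v=[0.0000]
Step 1: x=[8.7790] v=[-0.1400]
Step 2: x=[8.7372] v=[-0.2786]
Step 3: x=[8.6750] v=[-0.4144]
Step 4: x=[8.5931] v=[-0.5461]
Step 5: x=[8.4923] v=[-0.6723]
Step 6: x=[8.3735] v=[-0.7918]
Step 7: x=[8.2380] v=[-0.9034]
Step 8: x=[8.0871] v=[-1.0059]
Step 9: x=[7.9223] v=[-1.0984]
Step 10: x=[7.7453] v=[-1.1799]
Step 11: x=[7.5579] v=[-1.2496]
Step 12: x=[7.3619] v=[-1.3068]
Step 13: x=[7.1593] v=[-1.3509]
Step 14: x=[6.9521] v=[-1.3815]
Step 15: x=[6.7424] v=[-1.3983]
Step 16: x=[6.5322] v=[-1.4011]
Step 17: x=[6.3237] v=[-1.3899]
Step 18: x=[6.1190] v=[-1.3648]
Step 19: x=[5.9201] v=[-1.3261]
Step 20: x=[5.7290] v=[-1.2741]
Step 21: x=[5.5476] v=[-1.2094]
Step 22: x=[5.3777] v=[-1.1326]
Step 23: x=[5.2210] v=[-1.0444]
Step 24: x=[5.0791] v=[-0.9458]
Step 25: x=[4.9534] v=[-0.8377]
Step 26: x=[4.8452] v=[-0.7213]
Step 27: x=[4.7556] v=[-0.5976]
Step 28: x=[4.6854] v=[-0.4680]
Step 29: x=[4.6353] v=[-0.3337]
Step 30: x=[4.6059] v=[-0.1961]
Step 31: x=[4.5974] v=[-0.0565]
Step 32: x=[4.6100] v=[0.0837]
First v>=0 after going negative at step 32, time=4.8000

Answer: 4.8000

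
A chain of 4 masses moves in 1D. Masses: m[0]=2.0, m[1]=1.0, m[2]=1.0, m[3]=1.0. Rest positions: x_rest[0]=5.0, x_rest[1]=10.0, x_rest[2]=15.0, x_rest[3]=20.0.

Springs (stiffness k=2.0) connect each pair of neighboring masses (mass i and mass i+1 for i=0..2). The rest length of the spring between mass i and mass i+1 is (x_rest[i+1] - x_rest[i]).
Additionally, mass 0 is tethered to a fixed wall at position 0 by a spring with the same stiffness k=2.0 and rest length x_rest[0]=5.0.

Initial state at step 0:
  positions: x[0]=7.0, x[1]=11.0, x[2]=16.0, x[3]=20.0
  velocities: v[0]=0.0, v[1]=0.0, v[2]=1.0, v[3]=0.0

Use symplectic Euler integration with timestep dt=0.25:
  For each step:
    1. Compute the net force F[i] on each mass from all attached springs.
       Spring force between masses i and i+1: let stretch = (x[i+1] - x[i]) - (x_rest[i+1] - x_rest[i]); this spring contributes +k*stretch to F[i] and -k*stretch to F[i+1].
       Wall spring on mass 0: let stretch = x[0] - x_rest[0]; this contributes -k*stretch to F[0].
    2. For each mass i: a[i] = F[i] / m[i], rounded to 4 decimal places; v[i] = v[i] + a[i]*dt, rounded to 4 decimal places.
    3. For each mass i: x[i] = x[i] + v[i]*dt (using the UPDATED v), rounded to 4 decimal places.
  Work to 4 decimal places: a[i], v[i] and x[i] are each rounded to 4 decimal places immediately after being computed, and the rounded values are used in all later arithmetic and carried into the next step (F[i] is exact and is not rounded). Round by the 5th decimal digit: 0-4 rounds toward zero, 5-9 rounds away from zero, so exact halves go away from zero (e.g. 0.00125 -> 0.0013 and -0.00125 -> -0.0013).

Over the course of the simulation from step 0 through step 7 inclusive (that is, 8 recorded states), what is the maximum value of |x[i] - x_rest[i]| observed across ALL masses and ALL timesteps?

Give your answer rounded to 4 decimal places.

Step 0: x=[7.0000 11.0000 16.0000 20.0000] v=[0.0000 0.0000 1.0000 0.0000]
Step 1: x=[6.8125 11.1250 16.1250 20.1250] v=[-0.7500 0.5000 0.5000 0.5000]
Step 2: x=[6.4688 11.3360 16.1250 20.3750] v=[-1.3750 0.8438 0.0000 1.0000]
Step 3: x=[6.0250 11.5372 16.0576 20.7188] v=[-1.7754 0.8047 -0.2695 1.3750]
Step 4: x=[5.5491 11.6144 16.0078 21.1049] v=[-1.9036 0.3088 -0.1991 1.5444]
Step 5: x=[5.1055 11.4826 16.0460 21.4789] v=[-1.7746 -0.5272 0.1528 1.4959]
Step 6: x=[4.7413 11.1241 16.1929 21.7988] v=[-1.4567 -1.4341 0.5876 1.2795]
Step 7: x=[4.4797 10.6013 16.4070 22.0430] v=[-1.0463 -2.0911 0.8562 0.9766]
Max displacement = 2.0430

Answer: 2.0430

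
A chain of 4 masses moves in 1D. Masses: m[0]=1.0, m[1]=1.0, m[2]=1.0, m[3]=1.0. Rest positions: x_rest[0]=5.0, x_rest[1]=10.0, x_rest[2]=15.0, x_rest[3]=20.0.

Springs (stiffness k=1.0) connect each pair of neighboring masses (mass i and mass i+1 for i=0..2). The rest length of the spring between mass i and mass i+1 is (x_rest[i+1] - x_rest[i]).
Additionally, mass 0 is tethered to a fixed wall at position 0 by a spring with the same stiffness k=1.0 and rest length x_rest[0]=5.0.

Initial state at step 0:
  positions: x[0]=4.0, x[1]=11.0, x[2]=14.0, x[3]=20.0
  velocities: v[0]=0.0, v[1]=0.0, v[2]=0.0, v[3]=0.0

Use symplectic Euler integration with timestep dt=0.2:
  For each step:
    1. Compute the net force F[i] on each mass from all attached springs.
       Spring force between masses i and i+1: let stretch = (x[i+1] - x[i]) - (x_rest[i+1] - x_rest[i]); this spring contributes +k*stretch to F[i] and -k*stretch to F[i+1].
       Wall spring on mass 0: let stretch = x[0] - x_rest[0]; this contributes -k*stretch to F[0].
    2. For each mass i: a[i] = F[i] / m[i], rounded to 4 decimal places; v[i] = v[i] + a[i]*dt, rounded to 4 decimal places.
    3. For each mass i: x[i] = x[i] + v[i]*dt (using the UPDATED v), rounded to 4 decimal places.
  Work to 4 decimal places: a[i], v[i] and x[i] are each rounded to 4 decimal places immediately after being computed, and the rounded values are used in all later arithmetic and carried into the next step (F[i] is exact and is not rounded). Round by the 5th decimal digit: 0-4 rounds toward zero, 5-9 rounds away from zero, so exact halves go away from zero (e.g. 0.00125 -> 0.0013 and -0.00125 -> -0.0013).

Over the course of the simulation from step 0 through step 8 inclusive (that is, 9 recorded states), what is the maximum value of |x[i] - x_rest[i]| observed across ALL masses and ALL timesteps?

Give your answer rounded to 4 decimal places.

Step 0: x=[4.0000 11.0000 14.0000 20.0000] v=[0.0000 0.0000 0.0000 0.0000]
Step 1: x=[4.1200 10.8400 14.1200 19.9600] v=[0.6000 -0.8000 0.6000 -0.2000]
Step 2: x=[4.3440 10.5424 14.3424 19.8864] v=[1.1200 -1.4880 1.1120 -0.3680]
Step 3: x=[4.6422 10.1489 14.6346 19.7910] v=[1.4909 -1.9677 1.4608 -0.4768]
Step 4: x=[4.9750 9.7145 14.9536 19.6894] v=[1.6638 -2.1719 1.5949 -0.5081]
Step 5: x=[5.2983 9.3001 15.2524 19.5983] v=[1.6167 -2.0720 1.4942 -0.4553]
Step 6: x=[5.5698 8.9637 15.4870 19.5334] v=[1.3574 -1.6819 1.1729 -0.3245]
Step 7: x=[5.7542 8.7525 15.6225 19.5066] v=[0.9222 -1.0560 0.6775 -0.1338]
Step 8: x=[5.8284 8.6962 15.6386 19.5245] v=[0.3710 -0.2817 0.0803 0.0894]
Max displacement = 1.3038

Answer: 1.3038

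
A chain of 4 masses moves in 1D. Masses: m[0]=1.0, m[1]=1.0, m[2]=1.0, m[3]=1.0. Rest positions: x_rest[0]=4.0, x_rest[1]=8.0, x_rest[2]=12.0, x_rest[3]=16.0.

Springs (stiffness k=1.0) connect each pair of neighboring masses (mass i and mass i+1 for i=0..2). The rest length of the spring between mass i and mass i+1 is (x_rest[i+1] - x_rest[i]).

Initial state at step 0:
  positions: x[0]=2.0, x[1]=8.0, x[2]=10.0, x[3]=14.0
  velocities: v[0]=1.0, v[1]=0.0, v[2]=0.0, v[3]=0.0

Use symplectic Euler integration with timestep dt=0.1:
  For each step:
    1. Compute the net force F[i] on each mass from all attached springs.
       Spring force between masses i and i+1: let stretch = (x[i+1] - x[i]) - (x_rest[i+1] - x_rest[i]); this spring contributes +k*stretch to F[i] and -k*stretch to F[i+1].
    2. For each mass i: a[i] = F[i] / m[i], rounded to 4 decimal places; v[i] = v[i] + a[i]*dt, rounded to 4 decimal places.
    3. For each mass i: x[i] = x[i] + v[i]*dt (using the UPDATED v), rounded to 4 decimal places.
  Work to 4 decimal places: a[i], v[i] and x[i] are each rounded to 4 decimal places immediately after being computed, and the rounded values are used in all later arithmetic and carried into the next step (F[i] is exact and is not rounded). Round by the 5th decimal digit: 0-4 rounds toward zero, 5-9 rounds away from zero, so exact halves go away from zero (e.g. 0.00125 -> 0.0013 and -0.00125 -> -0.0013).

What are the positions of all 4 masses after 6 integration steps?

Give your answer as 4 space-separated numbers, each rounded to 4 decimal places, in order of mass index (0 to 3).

Step 0: x=[2.0000 8.0000 10.0000 14.0000] v=[1.0000 0.0000 0.0000 0.0000]
Step 1: x=[2.1200 7.9600 10.0200 14.0000] v=[1.2000 -0.4000 0.2000 0.0000]
Step 2: x=[2.2584 7.8822 10.0592 14.0002] v=[1.3840 -0.7780 0.3920 0.0020]
Step 3: x=[2.4130 7.7699 10.1160 14.0010] v=[1.5464 -1.1227 0.5684 0.0079]
Step 4: x=[2.5812 7.6275 10.1882 14.0029] v=[1.6821 -1.4238 0.7223 0.0194]
Step 5: x=[2.7599 7.4603 10.2730 14.0067] v=[1.7867 -1.6724 0.8477 0.0379]
Step 6: x=[2.9456 7.2742 10.3670 14.0132] v=[1.8567 -1.8612 0.9398 0.0645]

Answer: 2.9456 7.2742 10.3670 14.0132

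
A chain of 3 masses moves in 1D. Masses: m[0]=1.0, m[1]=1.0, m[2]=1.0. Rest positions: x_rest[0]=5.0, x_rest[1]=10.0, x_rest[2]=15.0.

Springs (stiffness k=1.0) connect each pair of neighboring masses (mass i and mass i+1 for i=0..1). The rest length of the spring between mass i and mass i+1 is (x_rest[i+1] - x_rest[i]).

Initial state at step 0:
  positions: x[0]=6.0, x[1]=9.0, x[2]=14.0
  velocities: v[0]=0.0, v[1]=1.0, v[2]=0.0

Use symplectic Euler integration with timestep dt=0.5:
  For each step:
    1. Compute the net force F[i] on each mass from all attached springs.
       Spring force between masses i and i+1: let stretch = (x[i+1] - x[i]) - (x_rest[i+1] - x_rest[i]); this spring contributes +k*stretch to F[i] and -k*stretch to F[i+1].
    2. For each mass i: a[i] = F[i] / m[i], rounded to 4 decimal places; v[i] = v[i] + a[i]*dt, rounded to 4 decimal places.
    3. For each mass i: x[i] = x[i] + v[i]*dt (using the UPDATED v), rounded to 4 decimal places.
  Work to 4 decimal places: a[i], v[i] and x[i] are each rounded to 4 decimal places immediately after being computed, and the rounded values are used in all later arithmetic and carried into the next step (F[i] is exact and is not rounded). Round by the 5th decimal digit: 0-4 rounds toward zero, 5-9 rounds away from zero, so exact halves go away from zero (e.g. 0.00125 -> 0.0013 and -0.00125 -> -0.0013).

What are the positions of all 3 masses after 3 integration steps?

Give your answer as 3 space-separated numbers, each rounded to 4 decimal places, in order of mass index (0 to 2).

Step 0: x=[6.0000 9.0000 14.0000] v=[0.0000 1.0000 0.0000]
Step 1: x=[5.5000 10.0000 14.0000] v=[-1.0000 2.0000 0.0000]
Step 2: x=[4.8750 10.8750 14.2500] v=[-1.2500 1.7500 0.5000]
Step 3: x=[4.5000 11.0938 14.9063] v=[-0.7500 0.4375 1.3125]

Answer: 4.5000 11.0938 14.9063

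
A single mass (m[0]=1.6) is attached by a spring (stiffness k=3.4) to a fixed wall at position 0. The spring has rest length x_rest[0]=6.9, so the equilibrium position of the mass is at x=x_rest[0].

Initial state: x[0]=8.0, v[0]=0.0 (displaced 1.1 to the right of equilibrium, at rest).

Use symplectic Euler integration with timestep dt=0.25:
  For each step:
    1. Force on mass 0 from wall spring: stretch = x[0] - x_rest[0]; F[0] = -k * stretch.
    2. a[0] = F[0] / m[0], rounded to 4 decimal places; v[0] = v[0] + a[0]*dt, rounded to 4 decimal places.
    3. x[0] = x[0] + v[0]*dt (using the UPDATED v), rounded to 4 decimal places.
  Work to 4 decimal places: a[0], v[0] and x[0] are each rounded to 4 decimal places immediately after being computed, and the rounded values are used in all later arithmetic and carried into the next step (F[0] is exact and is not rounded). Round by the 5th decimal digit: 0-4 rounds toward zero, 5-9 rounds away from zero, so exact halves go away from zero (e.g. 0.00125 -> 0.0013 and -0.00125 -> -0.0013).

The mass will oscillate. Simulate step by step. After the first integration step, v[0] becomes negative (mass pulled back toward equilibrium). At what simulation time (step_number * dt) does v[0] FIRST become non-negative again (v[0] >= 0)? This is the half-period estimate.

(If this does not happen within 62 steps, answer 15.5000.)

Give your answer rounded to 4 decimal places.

Step 0: x=[8.0000] v=[0.0000]
Step 1: x=[7.8539] v=[-0.5844]
Step 2: x=[7.5811] v=[-1.0912]
Step 3: x=[7.2179] v=[-1.4530]
Step 4: x=[6.8124] v=[-1.6219]
Step 5: x=[6.4186] v=[-1.5754]
Step 6: x=[6.0887] v=[-1.3197]
Step 7: x=[5.8665] v=[-0.8887]
Step 8: x=[5.7816] v=[-0.3397]
Step 9: x=[5.8452] v=[0.2545]
First v>=0 after going negative at step 9, time=2.2500

Answer: 2.2500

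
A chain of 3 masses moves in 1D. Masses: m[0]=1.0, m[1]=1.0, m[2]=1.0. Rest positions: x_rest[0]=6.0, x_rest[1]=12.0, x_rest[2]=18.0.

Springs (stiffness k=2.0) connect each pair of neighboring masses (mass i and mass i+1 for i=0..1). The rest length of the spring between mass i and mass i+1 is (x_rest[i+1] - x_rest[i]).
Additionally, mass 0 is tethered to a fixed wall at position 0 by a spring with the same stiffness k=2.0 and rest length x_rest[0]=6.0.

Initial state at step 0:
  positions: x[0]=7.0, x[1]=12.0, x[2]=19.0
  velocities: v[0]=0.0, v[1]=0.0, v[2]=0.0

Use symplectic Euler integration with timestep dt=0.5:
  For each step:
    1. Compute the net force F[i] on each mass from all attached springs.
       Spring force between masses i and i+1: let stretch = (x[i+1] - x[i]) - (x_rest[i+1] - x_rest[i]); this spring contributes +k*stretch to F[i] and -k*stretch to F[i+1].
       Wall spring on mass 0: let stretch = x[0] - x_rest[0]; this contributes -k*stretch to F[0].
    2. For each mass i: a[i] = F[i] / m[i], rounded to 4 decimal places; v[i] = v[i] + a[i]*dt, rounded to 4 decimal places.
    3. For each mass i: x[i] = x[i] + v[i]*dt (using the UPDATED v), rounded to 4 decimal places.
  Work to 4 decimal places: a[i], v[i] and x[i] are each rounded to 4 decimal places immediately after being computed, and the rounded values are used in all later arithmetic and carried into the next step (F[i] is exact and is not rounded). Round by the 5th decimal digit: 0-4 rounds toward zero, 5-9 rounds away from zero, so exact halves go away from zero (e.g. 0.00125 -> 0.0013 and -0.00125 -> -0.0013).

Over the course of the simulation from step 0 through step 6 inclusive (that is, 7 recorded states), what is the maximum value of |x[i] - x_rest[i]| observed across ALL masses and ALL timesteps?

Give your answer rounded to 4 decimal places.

Answer: 1.2500

Derivation:
Step 0: x=[7.0000 12.0000 19.0000] v=[0.0000 0.0000 0.0000]
Step 1: x=[6.0000 13.0000 18.5000] v=[-2.0000 2.0000 -1.0000]
Step 2: x=[5.5000 13.2500 18.2500] v=[-1.0000 0.5000 -0.5000]
Step 3: x=[6.1250 12.1250 18.5000] v=[1.2500 -2.2500 0.5000]
Step 4: x=[6.6875 11.1875 18.5625] v=[1.1250 -1.8750 0.1250]
Step 5: x=[6.1563 11.6875 17.9375] v=[-1.0625 1.0000 -1.2500]
Step 6: x=[5.3125 12.5469 17.1875] v=[-1.6876 1.7188 -1.5000]
Max displacement = 1.2500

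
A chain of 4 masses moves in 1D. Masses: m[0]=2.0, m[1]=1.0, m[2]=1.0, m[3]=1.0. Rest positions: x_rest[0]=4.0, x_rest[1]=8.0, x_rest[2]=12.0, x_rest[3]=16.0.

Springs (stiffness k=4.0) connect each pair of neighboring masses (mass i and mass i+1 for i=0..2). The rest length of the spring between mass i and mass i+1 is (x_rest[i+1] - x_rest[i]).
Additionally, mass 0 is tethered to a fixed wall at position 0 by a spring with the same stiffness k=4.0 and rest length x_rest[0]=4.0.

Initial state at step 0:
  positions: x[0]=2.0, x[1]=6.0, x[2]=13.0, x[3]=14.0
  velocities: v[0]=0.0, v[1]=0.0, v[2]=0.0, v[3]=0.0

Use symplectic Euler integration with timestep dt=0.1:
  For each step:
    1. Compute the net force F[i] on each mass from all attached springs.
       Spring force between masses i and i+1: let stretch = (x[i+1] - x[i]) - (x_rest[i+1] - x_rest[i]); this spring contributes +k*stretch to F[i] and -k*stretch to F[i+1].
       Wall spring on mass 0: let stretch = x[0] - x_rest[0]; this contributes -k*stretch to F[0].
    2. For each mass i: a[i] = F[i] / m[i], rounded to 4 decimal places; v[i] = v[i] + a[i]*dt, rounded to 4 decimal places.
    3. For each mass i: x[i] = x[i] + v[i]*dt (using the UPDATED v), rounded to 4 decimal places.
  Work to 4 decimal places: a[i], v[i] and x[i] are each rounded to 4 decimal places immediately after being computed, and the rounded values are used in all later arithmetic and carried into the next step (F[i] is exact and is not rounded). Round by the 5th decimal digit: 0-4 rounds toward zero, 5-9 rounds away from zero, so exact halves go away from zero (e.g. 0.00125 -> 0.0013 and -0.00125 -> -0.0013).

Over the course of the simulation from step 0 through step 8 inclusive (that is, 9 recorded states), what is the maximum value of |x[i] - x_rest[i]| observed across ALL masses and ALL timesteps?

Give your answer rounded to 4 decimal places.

Step 0: x=[2.0000 6.0000 13.0000 14.0000] v=[0.0000 0.0000 0.0000 0.0000]
Step 1: x=[2.0400 6.1200 12.7600 14.1200] v=[0.4000 1.2000 -2.4000 1.2000]
Step 2: x=[2.1208 6.3424 12.3088 14.3456] v=[0.8080 2.2240 -4.5120 2.2560]
Step 3: x=[2.2436 6.6346 11.7004 14.6497] v=[1.2282 2.9219 -6.0838 3.0413]
Step 4: x=[2.4094 6.9538 11.0074 14.9959] v=[1.6577 3.1918 -6.9304 3.4616]
Step 5: x=[2.6179 7.2534 10.3118 15.3425] v=[2.0847 2.9955 -6.9564 3.4662]
Step 6: x=[2.8667 7.4899 9.6951 15.6479] v=[2.4882 2.3647 -6.1675 3.0539]
Step 7: x=[3.1507 7.6297 9.2283 15.8752] v=[2.8395 1.3975 -4.6685 2.2728]
Step 8: x=[3.4612 7.6542 8.9634 15.9966] v=[3.1052 0.2453 -2.6492 1.2140]
Max displacement = 3.0366

Answer: 3.0366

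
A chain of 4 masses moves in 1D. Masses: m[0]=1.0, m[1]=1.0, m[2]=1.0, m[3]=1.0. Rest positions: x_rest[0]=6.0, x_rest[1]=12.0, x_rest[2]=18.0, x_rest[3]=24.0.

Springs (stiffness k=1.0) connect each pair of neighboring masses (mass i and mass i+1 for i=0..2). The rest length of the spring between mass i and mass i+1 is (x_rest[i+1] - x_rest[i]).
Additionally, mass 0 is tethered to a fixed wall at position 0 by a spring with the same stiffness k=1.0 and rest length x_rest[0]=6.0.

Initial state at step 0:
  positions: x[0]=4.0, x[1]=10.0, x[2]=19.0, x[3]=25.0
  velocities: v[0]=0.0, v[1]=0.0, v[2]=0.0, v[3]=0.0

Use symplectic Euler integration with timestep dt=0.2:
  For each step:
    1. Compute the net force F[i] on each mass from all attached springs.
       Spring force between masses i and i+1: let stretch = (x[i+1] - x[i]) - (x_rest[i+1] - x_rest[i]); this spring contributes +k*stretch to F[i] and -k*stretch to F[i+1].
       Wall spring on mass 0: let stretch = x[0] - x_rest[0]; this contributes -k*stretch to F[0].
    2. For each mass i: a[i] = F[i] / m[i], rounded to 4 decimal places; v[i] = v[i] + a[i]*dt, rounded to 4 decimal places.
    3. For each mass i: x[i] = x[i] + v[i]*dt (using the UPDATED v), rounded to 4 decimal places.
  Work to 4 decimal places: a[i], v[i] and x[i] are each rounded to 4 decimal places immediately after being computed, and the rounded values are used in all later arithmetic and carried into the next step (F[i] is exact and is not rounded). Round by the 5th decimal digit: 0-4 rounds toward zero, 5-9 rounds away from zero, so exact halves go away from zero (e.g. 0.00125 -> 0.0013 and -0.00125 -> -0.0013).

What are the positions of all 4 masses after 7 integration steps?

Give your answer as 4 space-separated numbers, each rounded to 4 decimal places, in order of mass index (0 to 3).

Answer: 5.9838 12.2137 17.1141 24.5405

Derivation:
Step 0: x=[4.0000 10.0000 19.0000 25.0000] v=[0.0000 0.0000 0.0000 0.0000]
Step 1: x=[4.0800 10.1200 18.8800 25.0000] v=[0.4000 0.6000 -0.6000 0.0000]
Step 2: x=[4.2384 10.3488 18.6544 24.9952] v=[0.7920 1.1440 -1.1280 -0.0240]
Step 3: x=[4.4717 10.6654 18.3502 24.9768] v=[1.1664 1.5830 -1.5210 -0.0922]
Step 4: x=[4.7739 11.0416 18.0037 24.9333] v=[1.5108 1.8812 -1.7326 -0.2175]
Step 5: x=[5.1358 11.4456 17.6559 24.8526] v=[1.8096 2.0201 -1.7391 -0.4034]
Step 6: x=[5.5447 11.8456 17.3475 24.7241] v=[2.0444 2.0002 -1.5418 -0.6427]
Step 7: x=[5.9838 12.2137 17.1141 24.5405] v=[2.1956 1.8404 -1.1669 -0.9180]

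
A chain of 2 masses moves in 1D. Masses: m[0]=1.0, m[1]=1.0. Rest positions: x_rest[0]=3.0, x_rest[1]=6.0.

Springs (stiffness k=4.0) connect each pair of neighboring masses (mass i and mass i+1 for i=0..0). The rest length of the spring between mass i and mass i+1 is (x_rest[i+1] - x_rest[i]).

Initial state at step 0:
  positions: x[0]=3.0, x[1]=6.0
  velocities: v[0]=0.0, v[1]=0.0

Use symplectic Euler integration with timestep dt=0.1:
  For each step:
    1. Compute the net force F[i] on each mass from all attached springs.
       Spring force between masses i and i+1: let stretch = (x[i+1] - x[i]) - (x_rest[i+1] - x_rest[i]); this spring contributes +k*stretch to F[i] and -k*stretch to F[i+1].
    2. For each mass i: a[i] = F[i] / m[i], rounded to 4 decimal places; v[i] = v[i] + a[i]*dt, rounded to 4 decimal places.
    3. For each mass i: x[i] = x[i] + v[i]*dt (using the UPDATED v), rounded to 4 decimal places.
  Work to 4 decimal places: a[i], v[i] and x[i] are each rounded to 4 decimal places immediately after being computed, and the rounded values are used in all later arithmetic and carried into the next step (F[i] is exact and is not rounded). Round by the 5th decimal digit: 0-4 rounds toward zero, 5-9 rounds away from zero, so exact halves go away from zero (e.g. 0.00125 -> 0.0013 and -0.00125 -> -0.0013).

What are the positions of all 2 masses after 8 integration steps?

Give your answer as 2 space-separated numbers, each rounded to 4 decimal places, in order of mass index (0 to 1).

Answer: 3.0000 6.0000

Derivation:
Step 0: x=[3.0000 6.0000] v=[0.0000 0.0000]
Step 1: x=[3.0000 6.0000] v=[0.0000 0.0000]
Step 2: x=[3.0000 6.0000] v=[0.0000 0.0000]
Step 3: x=[3.0000 6.0000] v=[0.0000 0.0000]
Step 4: x=[3.0000 6.0000] v=[0.0000 0.0000]
Step 5: x=[3.0000 6.0000] v=[0.0000 0.0000]
Step 6: x=[3.0000 6.0000] v=[0.0000 0.0000]
Step 7: x=[3.0000 6.0000] v=[0.0000 0.0000]
Step 8: x=[3.0000 6.0000] v=[0.0000 0.0000]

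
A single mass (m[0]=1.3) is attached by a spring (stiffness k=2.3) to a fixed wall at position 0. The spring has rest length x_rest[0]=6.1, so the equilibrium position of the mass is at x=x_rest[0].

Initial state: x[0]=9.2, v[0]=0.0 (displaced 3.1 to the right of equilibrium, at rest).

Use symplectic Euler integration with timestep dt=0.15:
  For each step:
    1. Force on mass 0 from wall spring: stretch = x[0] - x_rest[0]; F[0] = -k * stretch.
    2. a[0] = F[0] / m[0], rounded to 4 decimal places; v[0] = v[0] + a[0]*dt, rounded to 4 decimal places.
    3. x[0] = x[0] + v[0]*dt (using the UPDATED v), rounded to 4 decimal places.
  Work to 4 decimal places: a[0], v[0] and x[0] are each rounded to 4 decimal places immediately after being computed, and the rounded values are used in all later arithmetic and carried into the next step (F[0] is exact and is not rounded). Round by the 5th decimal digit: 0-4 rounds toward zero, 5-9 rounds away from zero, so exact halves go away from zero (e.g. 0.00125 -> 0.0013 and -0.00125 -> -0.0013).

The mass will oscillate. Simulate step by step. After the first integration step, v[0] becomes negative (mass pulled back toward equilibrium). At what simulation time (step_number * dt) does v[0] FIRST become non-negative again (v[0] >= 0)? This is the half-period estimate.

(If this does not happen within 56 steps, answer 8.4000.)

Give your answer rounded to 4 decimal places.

Answer: 2.4000

Derivation:
Step 0: x=[9.2000] v=[0.0000]
Step 1: x=[9.0766] v=[-0.8227]
Step 2: x=[8.8347] v=[-1.6126]
Step 3: x=[8.4840] v=[-2.3383]
Step 4: x=[8.0384] v=[-2.9710]
Step 5: x=[7.5156] v=[-3.4854]
Step 6: x=[6.9364] v=[-3.8611]
Step 7: x=[6.3239] v=[-4.0831]
Step 8: x=[5.7025] v=[-4.1425]
Step 9: x=[5.0970] v=[-4.0370]
Step 10: x=[4.5314] v=[-3.7708]
Step 11: x=[4.0282] v=[-3.3545]
Step 12: x=[3.6075] v=[-2.8047]
Step 13: x=[3.2860] v=[-2.1432]
Step 14: x=[3.0765] v=[-1.3964]
Step 15: x=[2.9874] v=[-0.5940]
Step 16: x=[3.0222] v=[0.2320]
First v>=0 after going negative at step 16, time=2.4000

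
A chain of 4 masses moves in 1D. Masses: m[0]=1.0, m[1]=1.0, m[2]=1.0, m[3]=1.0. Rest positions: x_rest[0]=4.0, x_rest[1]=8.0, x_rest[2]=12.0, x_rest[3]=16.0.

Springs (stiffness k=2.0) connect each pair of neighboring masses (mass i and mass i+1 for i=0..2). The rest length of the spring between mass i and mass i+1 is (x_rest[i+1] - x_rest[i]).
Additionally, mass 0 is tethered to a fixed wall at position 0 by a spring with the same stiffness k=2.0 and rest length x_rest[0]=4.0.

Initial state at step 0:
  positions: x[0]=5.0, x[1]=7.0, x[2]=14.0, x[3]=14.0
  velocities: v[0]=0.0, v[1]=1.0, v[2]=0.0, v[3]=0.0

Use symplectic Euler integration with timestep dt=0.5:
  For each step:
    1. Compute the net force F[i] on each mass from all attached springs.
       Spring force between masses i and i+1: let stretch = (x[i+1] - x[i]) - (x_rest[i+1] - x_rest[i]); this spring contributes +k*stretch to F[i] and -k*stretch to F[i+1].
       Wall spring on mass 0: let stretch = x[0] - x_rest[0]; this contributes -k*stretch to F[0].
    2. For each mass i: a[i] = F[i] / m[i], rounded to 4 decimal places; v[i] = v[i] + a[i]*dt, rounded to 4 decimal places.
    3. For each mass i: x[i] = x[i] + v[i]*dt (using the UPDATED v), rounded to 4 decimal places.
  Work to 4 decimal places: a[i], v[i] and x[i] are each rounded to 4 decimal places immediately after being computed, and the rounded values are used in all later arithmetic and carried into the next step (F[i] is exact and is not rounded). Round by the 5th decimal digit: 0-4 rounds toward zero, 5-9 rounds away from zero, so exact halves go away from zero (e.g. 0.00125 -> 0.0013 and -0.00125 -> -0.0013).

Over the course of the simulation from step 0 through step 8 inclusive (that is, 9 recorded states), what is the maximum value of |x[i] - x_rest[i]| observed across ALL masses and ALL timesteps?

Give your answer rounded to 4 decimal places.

Answer: 3.2539

Derivation:
Step 0: x=[5.0000 7.0000 14.0000 14.0000] v=[0.0000 1.0000 0.0000 0.0000]
Step 1: x=[3.5000 10.0000 10.5000 16.0000] v=[-3.0000 6.0000 -7.0000 4.0000]
Step 2: x=[3.5000 10.0000 9.5000 17.2500] v=[0.0000 0.0000 -2.0000 2.5000]
Step 3: x=[5.0000 6.5000 12.6250 16.6250] v=[3.0000 -7.0000 6.2500 -1.2500]
Step 4: x=[4.7500 5.3125 14.6875 16.0000] v=[-0.5000 -2.3750 4.1250 -1.2500]
Step 5: x=[2.4063 8.5313 12.7188 16.7188] v=[-4.6875 6.4375 -3.9375 1.4375]
Step 6: x=[1.9219 10.7813 10.6563 17.4376] v=[-0.9688 4.5000 -4.1250 1.4375]
Step 7: x=[4.9063 8.5391 12.0470 16.7657] v=[5.9687 -4.4844 2.7813 -1.3438]
Step 8: x=[7.2539 6.2345 14.0431 15.7345] v=[4.6952 -4.6093 3.9921 -2.0625]
Max displacement = 3.2539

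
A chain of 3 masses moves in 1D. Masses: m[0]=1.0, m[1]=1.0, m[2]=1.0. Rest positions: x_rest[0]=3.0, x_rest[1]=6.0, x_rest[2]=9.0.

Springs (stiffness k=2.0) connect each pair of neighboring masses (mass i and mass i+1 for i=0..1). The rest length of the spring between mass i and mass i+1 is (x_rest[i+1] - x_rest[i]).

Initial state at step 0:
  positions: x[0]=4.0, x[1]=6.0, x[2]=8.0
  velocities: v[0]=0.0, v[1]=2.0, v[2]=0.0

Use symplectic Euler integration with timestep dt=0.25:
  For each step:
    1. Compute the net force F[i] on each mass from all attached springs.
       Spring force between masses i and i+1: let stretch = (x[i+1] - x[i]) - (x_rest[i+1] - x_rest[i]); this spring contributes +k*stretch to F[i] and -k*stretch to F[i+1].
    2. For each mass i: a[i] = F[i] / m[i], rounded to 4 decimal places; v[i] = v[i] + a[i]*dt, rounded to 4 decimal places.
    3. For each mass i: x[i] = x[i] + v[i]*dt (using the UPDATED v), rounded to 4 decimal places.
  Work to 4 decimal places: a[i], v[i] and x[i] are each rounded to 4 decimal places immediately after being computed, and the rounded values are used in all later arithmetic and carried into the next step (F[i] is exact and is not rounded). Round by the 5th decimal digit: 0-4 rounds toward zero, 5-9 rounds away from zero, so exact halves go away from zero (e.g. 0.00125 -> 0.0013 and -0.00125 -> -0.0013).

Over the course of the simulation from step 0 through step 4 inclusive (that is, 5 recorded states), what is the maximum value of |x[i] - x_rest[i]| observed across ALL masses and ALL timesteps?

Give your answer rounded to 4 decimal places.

Step 0: x=[4.0000 6.0000 8.0000] v=[0.0000 2.0000 0.0000]
Step 1: x=[3.8750 6.5000 8.1250] v=[-0.5000 2.0000 0.5000]
Step 2: x=[3.7031 6.8750 8.4219] v=[-0.6875 1.5000 1.1875]
Step 3: x=[3.5527 7.0469 8.9004] v=[-0.6016 0.6875 1.9141]
Step 4: x=[3.4641 7.0137 9.5223] v=[-0.3545 -0.1329 2.4874]
Max displacement = 1.0469

Answer: 1.0469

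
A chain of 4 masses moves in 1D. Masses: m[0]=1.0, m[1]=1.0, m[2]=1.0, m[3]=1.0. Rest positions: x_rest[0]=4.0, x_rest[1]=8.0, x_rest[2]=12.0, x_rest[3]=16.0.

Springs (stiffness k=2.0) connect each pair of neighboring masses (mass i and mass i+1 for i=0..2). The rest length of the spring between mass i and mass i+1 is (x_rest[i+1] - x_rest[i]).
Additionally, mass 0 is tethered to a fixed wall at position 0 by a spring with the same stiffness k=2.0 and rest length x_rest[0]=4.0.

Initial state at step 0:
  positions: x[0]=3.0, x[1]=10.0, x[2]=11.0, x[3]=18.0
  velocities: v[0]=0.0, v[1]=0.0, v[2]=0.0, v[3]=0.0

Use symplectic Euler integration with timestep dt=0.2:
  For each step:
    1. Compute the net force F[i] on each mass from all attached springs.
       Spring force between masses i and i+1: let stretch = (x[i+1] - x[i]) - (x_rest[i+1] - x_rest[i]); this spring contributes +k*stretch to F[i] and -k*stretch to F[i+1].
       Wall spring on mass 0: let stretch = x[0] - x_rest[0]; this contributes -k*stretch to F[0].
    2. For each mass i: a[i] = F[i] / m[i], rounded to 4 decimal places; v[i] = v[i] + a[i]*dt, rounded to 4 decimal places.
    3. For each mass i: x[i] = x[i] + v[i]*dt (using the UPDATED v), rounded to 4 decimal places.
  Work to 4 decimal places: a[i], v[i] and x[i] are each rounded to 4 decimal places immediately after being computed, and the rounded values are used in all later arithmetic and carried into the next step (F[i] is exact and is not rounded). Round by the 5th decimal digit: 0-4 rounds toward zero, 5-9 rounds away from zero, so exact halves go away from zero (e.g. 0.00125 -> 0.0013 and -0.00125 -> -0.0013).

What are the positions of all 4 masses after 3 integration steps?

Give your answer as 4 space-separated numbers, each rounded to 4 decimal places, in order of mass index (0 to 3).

Answer: 4.4976 7.7836 13.2454 16.8326

Derivation:
Step 0: x=[3.0000 10.0000 11.0000 18.0000] v=[0.0000 0.0000 0.0000 0.0000]
Step 1: x=[3.3200 9.5200 11.4800 17.7600] v=[1.6000 -2.4000 2.4000 -1.2000]
Step 2: x=[3.8704 8.7008 12.3056 17.3376] v=[2.7520 -4.0960 4.1280 -2.1120]
Step 3: x=[4.4976 7.7836 13.2454 16.8326] v=[3.1360 -4.5862 4.6989 -2.5248]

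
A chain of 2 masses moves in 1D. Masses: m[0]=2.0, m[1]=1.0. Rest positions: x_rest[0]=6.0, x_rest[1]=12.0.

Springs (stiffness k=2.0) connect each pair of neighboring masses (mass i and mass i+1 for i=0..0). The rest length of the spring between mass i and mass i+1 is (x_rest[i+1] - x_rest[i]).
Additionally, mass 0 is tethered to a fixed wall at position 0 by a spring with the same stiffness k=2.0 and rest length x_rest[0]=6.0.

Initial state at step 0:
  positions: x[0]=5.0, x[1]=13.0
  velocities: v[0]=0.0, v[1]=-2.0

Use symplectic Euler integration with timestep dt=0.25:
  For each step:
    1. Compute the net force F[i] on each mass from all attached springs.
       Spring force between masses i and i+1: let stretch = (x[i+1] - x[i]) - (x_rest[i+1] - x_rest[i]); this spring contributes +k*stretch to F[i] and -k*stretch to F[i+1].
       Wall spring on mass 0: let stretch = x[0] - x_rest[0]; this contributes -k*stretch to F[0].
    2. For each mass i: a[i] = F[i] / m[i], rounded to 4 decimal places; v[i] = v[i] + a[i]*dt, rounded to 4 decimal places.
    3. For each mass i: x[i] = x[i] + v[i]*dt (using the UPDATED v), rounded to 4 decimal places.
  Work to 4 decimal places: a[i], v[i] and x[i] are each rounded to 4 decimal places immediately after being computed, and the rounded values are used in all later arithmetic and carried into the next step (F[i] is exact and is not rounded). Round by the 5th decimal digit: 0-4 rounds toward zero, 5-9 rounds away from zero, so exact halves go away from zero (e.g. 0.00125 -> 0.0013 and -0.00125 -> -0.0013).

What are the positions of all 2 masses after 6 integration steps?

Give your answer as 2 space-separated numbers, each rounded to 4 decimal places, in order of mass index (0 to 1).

Answer: 6.1107 9.3146

Derivation:
Step 0: x=[5.0000 13.0000] v=[0.0000 -2.0000]
Step 1: x=[5.1875 12.2500] v=[0.7500 -3.0000]
Step 2: x=[5.4922 11.3672] v=[1.2188 -3.5313]
Step 3: x=[5.8208 10.5000] v=[1.3145 -3.4688]
Step 4: x=[6.0781 9.7979] v=[1.0291 -2.8084]
Step 5: x=[6.1880 9.3808] v=[0.4395 -1.6683]
Step 6: x=[6.1107 9.3146] v=[-0.3093 -0.2647]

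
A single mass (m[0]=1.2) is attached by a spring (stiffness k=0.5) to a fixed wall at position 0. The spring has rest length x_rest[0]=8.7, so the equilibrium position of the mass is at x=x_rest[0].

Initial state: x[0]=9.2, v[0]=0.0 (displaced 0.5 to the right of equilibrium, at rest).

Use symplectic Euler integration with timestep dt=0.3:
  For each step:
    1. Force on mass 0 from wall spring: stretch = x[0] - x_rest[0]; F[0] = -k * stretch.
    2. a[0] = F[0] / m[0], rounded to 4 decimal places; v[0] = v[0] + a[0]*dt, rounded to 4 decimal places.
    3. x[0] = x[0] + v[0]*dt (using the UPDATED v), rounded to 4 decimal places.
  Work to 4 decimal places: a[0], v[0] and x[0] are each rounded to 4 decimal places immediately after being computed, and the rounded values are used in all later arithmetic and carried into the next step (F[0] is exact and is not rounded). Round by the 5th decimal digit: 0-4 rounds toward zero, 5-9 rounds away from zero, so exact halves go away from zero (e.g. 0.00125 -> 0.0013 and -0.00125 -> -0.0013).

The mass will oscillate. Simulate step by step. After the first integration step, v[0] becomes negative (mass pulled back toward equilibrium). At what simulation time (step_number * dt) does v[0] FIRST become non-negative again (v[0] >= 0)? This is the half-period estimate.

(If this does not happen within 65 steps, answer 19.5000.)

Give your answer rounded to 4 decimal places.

Step 0: x=[9.2000] v=[0.0000]
Step 1: x=[9.1813] v=[-0.0625]
Step 2: x=[9.1445] v=[-0.1227]
Step 3: x=[9.0910] v=[-0.1783]
Step 4: x=[9.0228] v=[-0.2272]
Step 5: x=[8.9425] v=[-0.2676]
Step 6: x=[8.8531] v=[-0.2979]
Step 7: x=[8.7580] v=[-0.3170]
Step 8: x=[8.6607] v=[-0.3243]
Step 9: x=[8.5649] v=[-0.3194]
Step 10: x=[8.4742] v=[-0.3025]
Step 11: x=[8.3919] v=[-0.2743]
Step 12: x=[8.3212] v=[-0.2358]
Step 13: x=[8.2647] v=[-0.1885]
Step 14: x=[8.2245] v=[-0.1341]
Step 15: x=[8.2021] v=[-0.0747]
Step 16: x=[8.1984] v=[-0.0125]
Step 17: x=[8.2135] v=[0.0502]
First v>=0 after going negative at step 17, time=5.1000

Answer: 5.1000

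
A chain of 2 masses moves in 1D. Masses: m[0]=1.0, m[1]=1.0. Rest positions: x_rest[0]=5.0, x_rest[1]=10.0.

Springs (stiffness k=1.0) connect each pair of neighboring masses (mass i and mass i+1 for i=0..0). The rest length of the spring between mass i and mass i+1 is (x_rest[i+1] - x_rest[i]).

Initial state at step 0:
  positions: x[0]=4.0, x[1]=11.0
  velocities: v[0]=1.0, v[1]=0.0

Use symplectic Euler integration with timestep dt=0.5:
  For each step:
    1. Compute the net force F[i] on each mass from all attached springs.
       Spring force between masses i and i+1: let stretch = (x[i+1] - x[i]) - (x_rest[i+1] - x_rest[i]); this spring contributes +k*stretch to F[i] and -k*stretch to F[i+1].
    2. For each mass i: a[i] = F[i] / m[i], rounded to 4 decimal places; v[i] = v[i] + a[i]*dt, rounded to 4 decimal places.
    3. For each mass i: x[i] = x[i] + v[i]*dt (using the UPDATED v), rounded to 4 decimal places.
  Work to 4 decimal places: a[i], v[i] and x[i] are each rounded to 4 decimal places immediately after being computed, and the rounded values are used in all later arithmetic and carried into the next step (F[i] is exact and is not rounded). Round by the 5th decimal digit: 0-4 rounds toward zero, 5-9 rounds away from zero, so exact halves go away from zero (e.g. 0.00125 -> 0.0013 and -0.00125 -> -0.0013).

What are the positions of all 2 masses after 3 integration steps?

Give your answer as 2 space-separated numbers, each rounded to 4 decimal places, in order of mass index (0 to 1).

Answer: 6.9375 9.5625

Derivation:
Step 0: x=[4.0000 11.0000] v=[1.0000 0.0000]
Step 1: x=[5.0000 10.5000] v=[2.0000 -1.0000]
Step 2: x=[6.1250 9.8750] v=[2.2500 -1.2500]
Step 3: x=[6.9375 9.5625] v=[1.6250 -0.6250]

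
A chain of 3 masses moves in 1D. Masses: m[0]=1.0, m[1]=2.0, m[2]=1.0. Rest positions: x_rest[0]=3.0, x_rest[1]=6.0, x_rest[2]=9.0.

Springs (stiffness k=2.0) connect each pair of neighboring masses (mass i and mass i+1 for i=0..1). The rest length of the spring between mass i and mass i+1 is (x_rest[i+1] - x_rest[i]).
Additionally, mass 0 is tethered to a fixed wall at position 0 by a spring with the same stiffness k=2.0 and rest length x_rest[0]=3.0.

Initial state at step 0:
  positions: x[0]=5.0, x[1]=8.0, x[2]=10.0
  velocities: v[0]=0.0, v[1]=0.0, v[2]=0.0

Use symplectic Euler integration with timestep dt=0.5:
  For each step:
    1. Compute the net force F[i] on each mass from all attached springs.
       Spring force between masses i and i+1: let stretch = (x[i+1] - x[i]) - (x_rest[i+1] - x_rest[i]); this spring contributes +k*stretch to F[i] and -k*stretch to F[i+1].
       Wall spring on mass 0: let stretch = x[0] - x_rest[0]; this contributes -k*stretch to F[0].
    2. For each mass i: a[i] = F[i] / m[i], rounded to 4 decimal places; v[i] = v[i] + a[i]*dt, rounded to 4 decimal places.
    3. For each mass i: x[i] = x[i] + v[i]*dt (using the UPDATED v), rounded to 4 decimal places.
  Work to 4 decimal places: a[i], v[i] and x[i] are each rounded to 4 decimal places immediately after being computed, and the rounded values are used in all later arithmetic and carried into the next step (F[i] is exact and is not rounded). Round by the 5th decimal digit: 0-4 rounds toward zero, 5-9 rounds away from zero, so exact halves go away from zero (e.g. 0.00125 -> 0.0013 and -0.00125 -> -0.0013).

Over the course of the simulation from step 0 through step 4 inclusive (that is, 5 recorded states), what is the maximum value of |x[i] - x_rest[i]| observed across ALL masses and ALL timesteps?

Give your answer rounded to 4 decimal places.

Answer: 2.3125

Derivation:
Step 0: x=[5.0000 8.0000 10.0000] v=[0.0000 0.0000 0.0000]
Step 1: x=[4.0000 7.7500 10.5000] v=[-2.0000 -0.5000 1.0000]
Step 2: x=[2.8750 7.2500 11.1250] v=[-2.2500 -1.0000 1.2500]
Step 3: x=[2.5000 6.6250 11.3125] v=[-0.7500 -1.2500 0.3750]
Step 4: x=[2.9375 6.1406 10.6563] v=[0.8750 -0.9688 -1.3125]
Max displacement = 2.3125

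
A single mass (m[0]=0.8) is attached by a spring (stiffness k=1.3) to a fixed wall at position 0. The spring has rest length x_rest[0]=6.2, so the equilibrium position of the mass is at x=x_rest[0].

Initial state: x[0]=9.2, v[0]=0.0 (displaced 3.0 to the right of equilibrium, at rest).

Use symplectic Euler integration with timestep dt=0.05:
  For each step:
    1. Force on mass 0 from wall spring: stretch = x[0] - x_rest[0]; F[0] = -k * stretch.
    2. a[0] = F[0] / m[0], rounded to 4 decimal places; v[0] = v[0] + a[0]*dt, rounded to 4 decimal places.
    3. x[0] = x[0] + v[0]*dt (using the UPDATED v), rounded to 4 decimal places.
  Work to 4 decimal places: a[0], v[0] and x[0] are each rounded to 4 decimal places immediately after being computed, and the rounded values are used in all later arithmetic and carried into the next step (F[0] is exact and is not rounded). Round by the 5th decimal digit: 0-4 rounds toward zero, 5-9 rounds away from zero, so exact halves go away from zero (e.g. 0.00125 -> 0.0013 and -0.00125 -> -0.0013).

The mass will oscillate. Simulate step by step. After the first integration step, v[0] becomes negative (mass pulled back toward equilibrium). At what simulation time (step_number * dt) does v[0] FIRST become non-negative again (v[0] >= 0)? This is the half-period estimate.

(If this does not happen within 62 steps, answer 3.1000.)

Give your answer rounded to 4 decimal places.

Answer: 2.5000

Derivation:
Step 0: x=[9.2000] v=[0.0000]
Step 1: x=[9.1878] v=[-0.2438]
Step 2: x=[9.1635] v=[-0.4866]
Step 3: x=[9.1271] v=[-0.7274]
Step 4: x=[9.0788] v=[-0.9652]
Step 5: x=[9.0188] v=[-1.1991]
Step 6: x=[8.9474] v=[-1.4281]
Step 7: x=[8.8648] v=[-1.6513]
Step 8: x=[8.7714] v=[-1.8678]
Step 9: x=[8.6676] v=[-2.0767]
Step 10: x=[8.5537] v=[-2.2772]
Step 11: x=[8.4303] v=[-2.4684]
Step 12: x=[8.2978] v=[-2.6496]
Step 13: x=[8.1568] v=[-2.8200]
Step 14: x=[8.0079] v=[-2.9790]
Step 15: x=[7.8516] v=[-3.1259]
Step 16: x=[7.6886] v=[-3.2601]
Step 17: x=[7.5195] v=[-3.3811]
Step 18: x=[7.3451] v=[-3.4883]
Step 19: x=[7.1660] v=[-3.5813]
Step 20: x=[6.9830] v=[-3.6598]
Step 21: x=[6.7968] v=[-3.7234]
Step 22: x=[6.6082] v=[-3.7719]
Step 23: x=[6.4179] v=[-3.8051]
Step 24: x=[6.2268] v=[-3.8228]
Step 25: x=[6.0356] v=[-3.8250]
Step 26: x=[5.8450] v=[-3.8116]
Step 27: x=[5.6559] v=[-3.7828]
Step 28: x=[5.4690] v=[-3.7386]
Step 29: x=[5.2850] v=[-3.6792]
Step 30: x=[5.1048] v=[-3.6049]
Step 31: x=[4.9290] v=[-3.5159]
Step 32: x=[4.7584] v=[-3.4126]
Step 33: x=[4.5936] v=[-3.2955]
Step 34: x=[4.4354] v=[-3.1650]
Step 35: x=[4.2843] v=[-3.0216]
Step 36: x=[4.1410] v=[-2.8660]
Step 37: x=[4.0061] v=[-2.6987]
Step 38: x=[3.8801] v=[-2.5204]
Step 39: x=[3.7635] v=[-2.3319]
Step 40: x=[3.6568] v=[-2.1339]
Step 41: x=[3.5604] v=[-1.9273]
Step 42: x=[3.4748] v=[-1.7128]
Step 43: x=[3.4002] v=[-1.4914]
Step 44: x=[3.3370] v=[-1.2639]
Step 45: x=[3.2854] v=[-1.0313]
Step 46: x=[3.2457] v=[-0.7945]
Step 47: x=[3.2180] v=[-0.5545]
Step 48: x=[3.2024] v=[-0.3122]
Step 49: x=[3.1990] v=[-0.0686]
Step 50: x=[3.2078] v=[0.1752]
First v>=0 after going negative at step 50, time=2.5000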